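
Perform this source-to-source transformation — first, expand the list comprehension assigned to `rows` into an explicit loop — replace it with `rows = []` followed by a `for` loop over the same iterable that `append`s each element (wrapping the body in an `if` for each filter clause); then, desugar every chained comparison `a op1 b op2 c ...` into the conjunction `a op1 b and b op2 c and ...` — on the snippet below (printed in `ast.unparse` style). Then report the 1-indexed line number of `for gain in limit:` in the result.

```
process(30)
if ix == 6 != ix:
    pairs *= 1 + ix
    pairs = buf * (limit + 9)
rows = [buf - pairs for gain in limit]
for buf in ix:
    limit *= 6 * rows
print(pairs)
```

6

Transformed code:
process(30)
if ix == 6 and 6 != ix:
    pairs *= 1 + ix
    pairs = buf * (limit + 9)
rows = []
for gain in limit:
    rows.append(buf - pairs)
for buf in ix:
    limit *= 6 * rows
print(pairs)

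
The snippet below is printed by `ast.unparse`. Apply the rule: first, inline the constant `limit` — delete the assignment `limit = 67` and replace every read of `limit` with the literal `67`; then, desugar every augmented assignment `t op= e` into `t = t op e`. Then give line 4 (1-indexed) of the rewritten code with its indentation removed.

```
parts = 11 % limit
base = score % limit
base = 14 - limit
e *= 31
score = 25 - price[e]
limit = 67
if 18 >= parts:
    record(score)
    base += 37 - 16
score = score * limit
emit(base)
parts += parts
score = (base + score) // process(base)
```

Transformed code:
parts = 11 % 67
base = score % 67
base = 14 - 67
e = e * 31
score = 25 - price[e]
if 18 >= parts:
    record(score)
    base = base + (37 - 16)
score = score * 67
emit(base)
parts = parts + parts
score = (base + score) // process(base)

e = e * 31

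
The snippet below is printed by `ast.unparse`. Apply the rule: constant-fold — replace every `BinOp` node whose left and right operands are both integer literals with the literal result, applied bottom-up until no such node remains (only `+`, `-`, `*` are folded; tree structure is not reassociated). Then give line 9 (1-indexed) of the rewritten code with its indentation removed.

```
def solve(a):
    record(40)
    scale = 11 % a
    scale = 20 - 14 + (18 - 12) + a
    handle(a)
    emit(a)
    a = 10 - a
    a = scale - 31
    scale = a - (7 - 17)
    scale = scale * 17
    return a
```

Transformed code:
def solve(a):
    record(40)
    scale = 11 % a
    scale = 12 + a
    handle(a)
    emit(a)
    a = 10 - a
    a = scale - 31
    scale = a - -10
    scale = scale * 17
    return a

scale = a - -10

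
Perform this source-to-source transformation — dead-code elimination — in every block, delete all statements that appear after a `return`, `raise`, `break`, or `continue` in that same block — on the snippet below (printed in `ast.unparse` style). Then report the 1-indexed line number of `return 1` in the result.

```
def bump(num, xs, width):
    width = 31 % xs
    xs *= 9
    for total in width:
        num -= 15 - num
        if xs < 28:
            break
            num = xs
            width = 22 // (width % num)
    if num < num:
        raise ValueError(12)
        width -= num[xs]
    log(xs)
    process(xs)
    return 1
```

Transformed code:
def bump(num, xs, width):
    width = 31 % xs
    xs *= 9
    for total in width:
        num -= 15 - num
        if xs < 28:
            break
    if num < num:
        raise ValueError(12)
    log(xs)
    process(xs)
    return 1

12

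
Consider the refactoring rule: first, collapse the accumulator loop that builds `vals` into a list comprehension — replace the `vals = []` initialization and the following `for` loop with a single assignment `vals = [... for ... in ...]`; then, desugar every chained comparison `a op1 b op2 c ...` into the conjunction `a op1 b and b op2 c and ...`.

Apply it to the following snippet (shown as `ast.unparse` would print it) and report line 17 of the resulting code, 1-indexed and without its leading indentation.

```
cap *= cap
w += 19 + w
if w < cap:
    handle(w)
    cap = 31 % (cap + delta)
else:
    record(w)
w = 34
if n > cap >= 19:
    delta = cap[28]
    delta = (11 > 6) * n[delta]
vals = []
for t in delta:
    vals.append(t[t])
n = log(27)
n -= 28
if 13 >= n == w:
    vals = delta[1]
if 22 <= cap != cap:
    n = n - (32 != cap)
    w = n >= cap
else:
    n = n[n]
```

if 22 <= cap and cap != cap:

Transformed code:
cap *= cap
w += 19 + w
if w < cap:
    handle(w)
    cap = 31 % (cap + delta)
else:
    record(w)
w = 34
if n > cap and cap >= 19:
    delta = cap[28]
    delta = (11 > 6) * n[delta]
vals = [t[t] for t in delta]
n = log(27)
n -= 28
if 13 >= n and n == w:
    vals = delta[1]
if 22 <= cap and cap != cap:
    n = n - (32 != cap)
    w = n >= cap
else:
    n = n[n]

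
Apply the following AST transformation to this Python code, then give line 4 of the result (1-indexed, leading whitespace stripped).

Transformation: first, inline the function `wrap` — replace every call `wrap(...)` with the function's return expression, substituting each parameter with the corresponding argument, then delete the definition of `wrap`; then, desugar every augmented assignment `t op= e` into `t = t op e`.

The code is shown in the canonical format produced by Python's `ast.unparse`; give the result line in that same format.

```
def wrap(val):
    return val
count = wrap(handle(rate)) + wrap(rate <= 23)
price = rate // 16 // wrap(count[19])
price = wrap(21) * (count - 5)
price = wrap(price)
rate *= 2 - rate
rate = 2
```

price = price

Transformed code:
count = handle(rate) + (rate <= 23)
price = rate // 16 // count[19]
price = 21 * (count - 5)
price = price
rate = rate * (2 - rate)
rate = 2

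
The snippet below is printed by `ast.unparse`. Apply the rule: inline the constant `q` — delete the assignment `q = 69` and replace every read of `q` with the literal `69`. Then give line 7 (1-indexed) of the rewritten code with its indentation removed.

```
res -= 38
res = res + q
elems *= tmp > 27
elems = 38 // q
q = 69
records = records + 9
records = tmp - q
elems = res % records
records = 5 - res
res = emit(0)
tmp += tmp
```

Transformed code:
res -= 38
res = res + 69
elems *= tmp > 27
elems = 38 // 69
records = records + 9
records = tmp - 69
elems = res % records
records = 5 - res
res = emit(0)
tmp += tmp

elems = res % records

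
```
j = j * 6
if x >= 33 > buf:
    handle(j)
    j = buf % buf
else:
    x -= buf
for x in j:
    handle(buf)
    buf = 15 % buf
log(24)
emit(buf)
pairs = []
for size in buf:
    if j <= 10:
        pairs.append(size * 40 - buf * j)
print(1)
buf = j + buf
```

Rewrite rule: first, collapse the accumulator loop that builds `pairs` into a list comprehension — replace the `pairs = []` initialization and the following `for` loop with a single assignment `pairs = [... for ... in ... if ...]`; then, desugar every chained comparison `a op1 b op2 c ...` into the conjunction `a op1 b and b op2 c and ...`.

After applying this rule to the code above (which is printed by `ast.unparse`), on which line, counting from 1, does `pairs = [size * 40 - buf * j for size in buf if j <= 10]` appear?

12

Transformed code:
j = j * 6
if x >= 33 and 33 > buf:
    handle(j)
    j = buf % buf
else:
    x -= buf
for x in j:
    handle(buf)
    buf = 15 % buf
log(24)
emit(buf)
pairs = [size * 40 - buf * j for size in buf if j <= 10]
print(1)
buf = j + buf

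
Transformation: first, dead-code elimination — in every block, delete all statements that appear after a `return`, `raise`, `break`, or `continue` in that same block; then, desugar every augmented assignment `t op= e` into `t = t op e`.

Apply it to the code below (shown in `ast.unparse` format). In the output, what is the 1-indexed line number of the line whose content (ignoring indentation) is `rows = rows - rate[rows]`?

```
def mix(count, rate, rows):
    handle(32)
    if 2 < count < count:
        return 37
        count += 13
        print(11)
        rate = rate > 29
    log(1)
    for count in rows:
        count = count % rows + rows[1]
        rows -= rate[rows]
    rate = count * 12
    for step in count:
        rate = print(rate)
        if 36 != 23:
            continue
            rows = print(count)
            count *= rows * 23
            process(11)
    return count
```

8

Transformed code:
def mix(count, rate, rows):
    handle(32)
    if 2 < count < count:
        return 37
    log(1)
    for count in rows:
        count = count % rows + rows[1]
        rows = rows - rate[rows]
    rate = count * 12
    for step in count:
        rate = print(rate)
        if 36 != 23:
            continue
    return count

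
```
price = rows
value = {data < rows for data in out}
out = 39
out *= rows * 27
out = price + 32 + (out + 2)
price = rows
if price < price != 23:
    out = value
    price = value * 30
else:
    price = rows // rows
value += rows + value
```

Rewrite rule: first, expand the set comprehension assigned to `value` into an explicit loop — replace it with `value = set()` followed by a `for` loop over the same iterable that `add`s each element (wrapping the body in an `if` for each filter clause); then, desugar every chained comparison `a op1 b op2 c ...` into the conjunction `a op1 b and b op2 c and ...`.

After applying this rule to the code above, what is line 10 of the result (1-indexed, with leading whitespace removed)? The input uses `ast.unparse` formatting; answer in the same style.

Transformed code:
price = rows
value = set()
for data in out:
    value.add(data < rows)
out = 39
out *= rows * 27
out = price + 32 + (out + 2)
price = rows
if price < price and price != 23:
    out = value
    price = value * 30
else:
    price = rows // rows
value += rows + value

out = value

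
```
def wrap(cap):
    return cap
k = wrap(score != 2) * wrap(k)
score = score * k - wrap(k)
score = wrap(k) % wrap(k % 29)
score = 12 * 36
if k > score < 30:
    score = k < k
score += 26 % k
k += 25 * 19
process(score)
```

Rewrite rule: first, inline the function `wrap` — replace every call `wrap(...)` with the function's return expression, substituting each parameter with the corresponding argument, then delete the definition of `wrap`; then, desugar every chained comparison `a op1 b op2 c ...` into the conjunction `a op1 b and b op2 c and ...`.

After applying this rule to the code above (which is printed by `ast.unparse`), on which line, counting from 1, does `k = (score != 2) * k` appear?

Transformed code:
k = (score != 2) * k
score = score * k - k
score = k % (k % 29)
score = 12 * 36
if k > score and score < 30:
    score = k < k
score += 26 % k
k += 25 * 19
process(score)

1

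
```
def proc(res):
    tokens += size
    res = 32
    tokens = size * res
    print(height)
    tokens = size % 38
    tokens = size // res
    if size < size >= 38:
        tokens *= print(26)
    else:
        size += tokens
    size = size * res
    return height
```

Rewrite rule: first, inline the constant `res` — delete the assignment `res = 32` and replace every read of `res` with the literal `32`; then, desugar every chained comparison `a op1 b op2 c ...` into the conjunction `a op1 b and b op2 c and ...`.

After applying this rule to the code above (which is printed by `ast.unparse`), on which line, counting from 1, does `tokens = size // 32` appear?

Transformed code:
def proc(res):
    tokens += size
    tokens = size * 32
    print(height)
    tokens = size % 38
    tokens = size // 32
    if size < size and size >= 38:
        tokens *= print(26)
    else:
        size += tokens
    size = size * 32
    return height

6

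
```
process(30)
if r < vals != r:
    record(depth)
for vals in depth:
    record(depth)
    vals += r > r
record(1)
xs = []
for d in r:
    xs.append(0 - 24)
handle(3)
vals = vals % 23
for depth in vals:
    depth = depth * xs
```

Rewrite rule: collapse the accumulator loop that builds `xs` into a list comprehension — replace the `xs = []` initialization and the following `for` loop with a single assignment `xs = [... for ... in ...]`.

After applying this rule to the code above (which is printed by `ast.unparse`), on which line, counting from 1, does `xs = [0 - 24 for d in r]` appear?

8

Transformed code:
process(30)
if r < vals != r:
    record(depth)
for vals in depth:
    record(depth)
    vals += r > r
record(1)
xs = [0 - 24 for d in r]
handle(3)
vals = vals % 23
for depth in vals:
    depth = depth * xs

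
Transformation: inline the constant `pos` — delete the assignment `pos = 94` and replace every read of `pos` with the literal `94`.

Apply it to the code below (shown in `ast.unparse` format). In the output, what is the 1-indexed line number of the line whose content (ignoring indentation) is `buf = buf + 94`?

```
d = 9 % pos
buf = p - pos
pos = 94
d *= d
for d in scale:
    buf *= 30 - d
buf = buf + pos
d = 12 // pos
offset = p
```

6

Transformed code:
d = 9 % 94
buf = p - 94
d *= d
for d in scale:
    buf *= 30 - d
buf = buf + 94
d = 12 // 94
offset = p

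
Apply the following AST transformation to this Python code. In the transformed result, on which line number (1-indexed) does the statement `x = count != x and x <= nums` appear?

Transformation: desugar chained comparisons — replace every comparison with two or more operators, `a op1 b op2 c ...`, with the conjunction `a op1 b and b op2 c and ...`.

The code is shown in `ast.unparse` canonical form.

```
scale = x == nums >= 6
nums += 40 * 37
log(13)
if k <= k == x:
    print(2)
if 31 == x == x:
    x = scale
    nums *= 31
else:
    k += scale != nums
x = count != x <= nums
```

Transformed code:
scale = x == nums and nums >= 6
nums += 40 * 37
log(13)
if k <= k and k == x:
    print(2)
if 31 == x and x == x:
    x = scale
    nums *= 31
else:
    k += scale != nums
x = count != x and x <= nums

11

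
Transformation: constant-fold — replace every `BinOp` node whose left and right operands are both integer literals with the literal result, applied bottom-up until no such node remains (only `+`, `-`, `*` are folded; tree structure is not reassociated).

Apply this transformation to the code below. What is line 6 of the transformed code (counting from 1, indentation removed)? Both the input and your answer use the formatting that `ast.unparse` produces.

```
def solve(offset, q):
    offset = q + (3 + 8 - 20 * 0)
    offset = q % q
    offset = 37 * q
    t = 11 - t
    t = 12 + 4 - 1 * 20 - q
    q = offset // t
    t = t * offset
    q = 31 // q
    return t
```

t = -4 - q

Transformed code:
def solve(offset, q):
    offset = q + 11
    offset = q % q
    offset = 37 * q
    t = 11 - t
    t = -4 - q
    q = offset // t
    t = t * offset
    q = 31 // q
    return t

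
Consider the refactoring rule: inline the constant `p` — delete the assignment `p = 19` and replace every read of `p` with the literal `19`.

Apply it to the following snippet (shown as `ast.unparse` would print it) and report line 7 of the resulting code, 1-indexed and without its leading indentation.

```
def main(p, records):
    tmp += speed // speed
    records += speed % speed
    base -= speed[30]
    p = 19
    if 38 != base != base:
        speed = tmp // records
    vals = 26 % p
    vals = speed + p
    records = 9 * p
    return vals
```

Transformed code:
def main(p, records):
    tmp += speed // speed
    records += speed % speed
    base -= speed[30]
    if 38 != base != base:
        speed = tmp // records
    vals = 26 % 19
    vals = speed + 19
    records = 9 * 19
    return vals

vals = 26 % 19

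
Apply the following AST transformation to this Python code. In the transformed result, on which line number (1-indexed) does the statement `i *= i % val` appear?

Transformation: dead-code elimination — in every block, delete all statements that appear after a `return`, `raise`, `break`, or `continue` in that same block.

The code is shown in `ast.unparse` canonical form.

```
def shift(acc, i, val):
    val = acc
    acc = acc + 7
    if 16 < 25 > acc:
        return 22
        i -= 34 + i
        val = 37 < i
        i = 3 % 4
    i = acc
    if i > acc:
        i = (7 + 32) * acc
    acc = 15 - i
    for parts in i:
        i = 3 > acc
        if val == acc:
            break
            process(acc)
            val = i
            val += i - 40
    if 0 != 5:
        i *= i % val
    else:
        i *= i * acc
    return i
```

Transformed code:
def shift(acc, i, val):
    val = acc
    acc = acc + 7
    if 16 < 25 > acc:
        return 22
    i = acc
    if i > acc:
        i = (7 + 32) * acc
    acc = 15 - i
    for parts in i:
        i = 3 > acc
        if val == acc:
            break
    if 0 != 5:
        i *= i % val
    else:
        i *= i * acc
    return i

15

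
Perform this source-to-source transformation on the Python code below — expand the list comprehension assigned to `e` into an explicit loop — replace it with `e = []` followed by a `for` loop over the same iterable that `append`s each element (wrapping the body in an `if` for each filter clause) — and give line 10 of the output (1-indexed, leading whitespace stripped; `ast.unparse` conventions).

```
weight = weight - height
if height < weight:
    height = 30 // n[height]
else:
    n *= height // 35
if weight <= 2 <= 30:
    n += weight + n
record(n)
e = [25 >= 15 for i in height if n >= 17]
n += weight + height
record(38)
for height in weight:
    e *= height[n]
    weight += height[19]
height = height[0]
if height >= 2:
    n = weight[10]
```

for i in height:

Transformed code:
weight = weight - height
if height < weight:
    height = 30 // n[height]
else:
    n *= height // 35
if weight <= 2 <= 30:
    n += weight + n
record(n)
e = []
for i in height:
    if n >= 17:
        e.append(25 >= 15)
n += weight + height
record(38)
for height in weight:
    e *= height[n]
    weight += height[19]
height = height[0]
if height >= 2:
    n = weight[10]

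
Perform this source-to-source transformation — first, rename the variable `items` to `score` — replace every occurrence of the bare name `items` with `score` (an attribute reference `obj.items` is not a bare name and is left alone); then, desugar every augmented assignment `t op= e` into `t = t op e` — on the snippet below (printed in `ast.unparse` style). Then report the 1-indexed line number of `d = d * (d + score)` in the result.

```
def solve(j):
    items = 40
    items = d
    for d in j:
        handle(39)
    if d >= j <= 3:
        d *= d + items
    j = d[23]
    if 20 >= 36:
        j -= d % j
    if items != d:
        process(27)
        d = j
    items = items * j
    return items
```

Transformed code:
def solve(j):
    score = 40
    score = d
    for d in j:
        handle(39)
    if d >= j <= 3:
        d = d * (d + score)
    j = d[23]
    if 20 >= 36:
        j = j - d % j
    if score != d:
        process(27)
        d = j
    score = score * j
    return score

7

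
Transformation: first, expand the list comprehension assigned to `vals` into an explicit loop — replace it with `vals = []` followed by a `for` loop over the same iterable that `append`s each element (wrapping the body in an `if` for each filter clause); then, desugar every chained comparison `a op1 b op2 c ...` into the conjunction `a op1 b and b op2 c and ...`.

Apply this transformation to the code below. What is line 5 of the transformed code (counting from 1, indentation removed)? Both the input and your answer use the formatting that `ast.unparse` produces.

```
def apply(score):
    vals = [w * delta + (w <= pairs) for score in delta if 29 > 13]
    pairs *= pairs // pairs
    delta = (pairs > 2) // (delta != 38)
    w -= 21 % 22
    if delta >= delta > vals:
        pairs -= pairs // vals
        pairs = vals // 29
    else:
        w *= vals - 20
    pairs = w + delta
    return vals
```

Transformed code:
def apply(score):
    vals = []
    for score in delta:
        if 29 > 13:
            vals.append(w * delta + (w <= pairs))
    pairs *= pairs // pairs
    delta = (pairs > 2) // (delta != 38)
    w -= 21 % 22
    if delta >= delta and delta > vals:
        pairs -= pairs // vals
        pairs = vals // 29
    else:
        w *= vals - 20
    pairs = w + delta
    return vals

vals.append(w * delta + (w <= pairs))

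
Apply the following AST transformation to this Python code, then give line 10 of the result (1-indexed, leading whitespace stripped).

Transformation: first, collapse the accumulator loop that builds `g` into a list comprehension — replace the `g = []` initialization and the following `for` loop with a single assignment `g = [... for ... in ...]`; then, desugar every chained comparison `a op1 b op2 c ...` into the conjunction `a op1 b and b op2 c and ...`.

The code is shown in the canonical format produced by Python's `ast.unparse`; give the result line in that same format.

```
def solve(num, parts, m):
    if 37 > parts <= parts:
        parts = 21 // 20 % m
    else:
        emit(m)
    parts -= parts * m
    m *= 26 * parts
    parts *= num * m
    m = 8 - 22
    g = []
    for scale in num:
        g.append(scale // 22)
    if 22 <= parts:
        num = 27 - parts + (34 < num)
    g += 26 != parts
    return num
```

Transformed code:
def solve(num, parts, m):
    if 37 > parts and parts <= parts:
        parts = 21 // 20 % m
    else:
        emit(m)
    parts -= parts * m
    m *= 26 * parts
    parts *= num * m
    m = 8 - 22
    g = [scale // 22 for scale in num]
    if 22 <= parts:
        num = 27 - parts + (34 < num)
    g += 26 != parts
    return num

g = [scale // 22 for scale in num]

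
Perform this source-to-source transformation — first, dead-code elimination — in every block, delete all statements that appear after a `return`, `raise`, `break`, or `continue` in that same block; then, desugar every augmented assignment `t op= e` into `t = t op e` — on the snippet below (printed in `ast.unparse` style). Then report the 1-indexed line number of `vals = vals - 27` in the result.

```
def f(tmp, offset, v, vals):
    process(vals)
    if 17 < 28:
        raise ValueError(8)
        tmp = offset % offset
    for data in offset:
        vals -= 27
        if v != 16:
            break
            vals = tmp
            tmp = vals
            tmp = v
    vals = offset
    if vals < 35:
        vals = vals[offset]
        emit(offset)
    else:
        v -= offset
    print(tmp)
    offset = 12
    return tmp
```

6

Transformed code:
def f(tmp, offset, v, vals):
    process(vals)
    if 17 < 28:
        raise ValueError(8)
    for data in offset:
        vals = vals - 27
        if v != 16:
            break
    vals = offset
    if vals < 35:
        vals = vals[offset]
        emit(offset)
    else:
        v = v - offset
    print(tmp)
    offset = 12
    return tmp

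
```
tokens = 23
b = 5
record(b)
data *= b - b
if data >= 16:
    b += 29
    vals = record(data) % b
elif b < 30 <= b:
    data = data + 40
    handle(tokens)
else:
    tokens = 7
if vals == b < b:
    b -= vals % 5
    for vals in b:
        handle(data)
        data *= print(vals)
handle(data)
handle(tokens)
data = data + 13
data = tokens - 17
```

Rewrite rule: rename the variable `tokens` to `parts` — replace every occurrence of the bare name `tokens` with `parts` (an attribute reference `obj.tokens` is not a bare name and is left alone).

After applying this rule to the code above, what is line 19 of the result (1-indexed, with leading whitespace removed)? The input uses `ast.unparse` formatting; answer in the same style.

handle(parts)

Transformed code:
parts = 23
b = 5
record(b)
data *= b - b
if data >= 16:
    b += 29
    vals = record(data) % b
elif b < 30 <= b:
    data = data + 40
    handle(parts)
else:
    parts = 7
if vals == b < b:
    b -= vals % 5
    for vals in b:
        handle(data)
        data *= print(vals)
handle(data)
handle(parts)
data = data + 13
data = parts - 17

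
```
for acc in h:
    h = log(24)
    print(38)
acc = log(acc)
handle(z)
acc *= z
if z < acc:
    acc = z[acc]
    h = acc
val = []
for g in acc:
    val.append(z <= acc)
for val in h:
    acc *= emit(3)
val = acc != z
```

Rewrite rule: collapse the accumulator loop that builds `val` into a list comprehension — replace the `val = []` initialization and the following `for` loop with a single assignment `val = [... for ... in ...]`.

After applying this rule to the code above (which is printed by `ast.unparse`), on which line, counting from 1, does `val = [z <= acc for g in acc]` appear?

Transformed code:
for acc in h:
    h = log(24)
    print(38)
acc = log(acc)
handle(z)
acc *= z
if z < acc:
    acc = z[acc]
    h = acc
val = [z <= acc for g in acc]
for val in h:
    acc *= emit(3)
val = acc != z

10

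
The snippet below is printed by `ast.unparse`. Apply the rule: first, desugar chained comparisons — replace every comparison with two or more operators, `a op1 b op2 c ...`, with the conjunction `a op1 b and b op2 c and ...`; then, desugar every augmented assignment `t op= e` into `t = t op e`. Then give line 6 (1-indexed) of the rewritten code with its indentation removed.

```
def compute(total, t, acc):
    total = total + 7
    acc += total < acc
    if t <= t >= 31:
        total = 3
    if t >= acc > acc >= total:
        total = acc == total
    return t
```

if t >= acc and acc > acc and (acc >= total):

Transformed code:
def compute(total, t, acc):
    total = total + 7
    acc = acc + (total < acc)
    if t <= t and t >= 31:
        total = 3
    if t >= acc and acc > acc and (acc >= total):
        total = acc == total
    return t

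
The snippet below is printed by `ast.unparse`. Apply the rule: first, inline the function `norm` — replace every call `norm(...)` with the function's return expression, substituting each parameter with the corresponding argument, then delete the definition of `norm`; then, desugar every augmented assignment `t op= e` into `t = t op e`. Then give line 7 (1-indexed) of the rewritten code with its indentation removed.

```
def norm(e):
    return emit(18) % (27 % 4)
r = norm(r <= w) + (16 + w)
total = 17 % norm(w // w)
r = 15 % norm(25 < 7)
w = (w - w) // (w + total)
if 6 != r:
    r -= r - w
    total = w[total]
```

Transformed code:
r = emit(18) % (27 % 4) + (16 + w)
total = 17 % (emit(18) % (27 % 4))
r = 15 % (emit(18) % (27 % 4))
w = (w - w) // (w + total)
if 6 != r:
    r = r - (r - w)
    total = w[total]

total = w[total]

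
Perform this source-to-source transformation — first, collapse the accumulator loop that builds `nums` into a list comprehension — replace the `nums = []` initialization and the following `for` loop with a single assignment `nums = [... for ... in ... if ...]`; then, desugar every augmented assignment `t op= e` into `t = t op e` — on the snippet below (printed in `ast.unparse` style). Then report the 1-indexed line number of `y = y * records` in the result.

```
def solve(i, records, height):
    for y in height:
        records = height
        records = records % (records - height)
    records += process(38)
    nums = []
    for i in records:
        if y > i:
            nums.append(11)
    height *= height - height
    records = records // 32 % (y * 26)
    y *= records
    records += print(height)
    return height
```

9

Transformed code:
def solve(i, records, height):
    for y in height:
        records = height
        records = records % (records - height)
    records = records + process(38)
    nums = [11 for i in records if y > i]
    height = height * (height - height)
    records = records // 32 % (y * 26)
    y = y * records
    records = records + print(height)
    return height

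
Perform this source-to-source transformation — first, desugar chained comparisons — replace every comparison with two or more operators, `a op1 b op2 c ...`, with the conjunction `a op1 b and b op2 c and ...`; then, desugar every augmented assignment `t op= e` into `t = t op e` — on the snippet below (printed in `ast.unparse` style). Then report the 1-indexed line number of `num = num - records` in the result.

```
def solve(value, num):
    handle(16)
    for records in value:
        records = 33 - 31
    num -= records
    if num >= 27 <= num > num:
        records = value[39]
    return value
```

5

Transformed code:
def solve(value, num):
    handle(16)
    for records in value:
        records = 33 - 31
    num = num - records
    if num >= 27 and 27 <= num and (num > num):
        records = value[39]
    return value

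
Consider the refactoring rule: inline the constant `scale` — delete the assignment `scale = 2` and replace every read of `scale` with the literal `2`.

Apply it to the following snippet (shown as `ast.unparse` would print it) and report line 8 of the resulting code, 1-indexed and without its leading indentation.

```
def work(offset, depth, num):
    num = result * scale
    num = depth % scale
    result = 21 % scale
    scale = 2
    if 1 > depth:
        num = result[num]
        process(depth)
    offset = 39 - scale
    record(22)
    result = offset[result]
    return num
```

offset = 39 - 2

Transformed code:
def work(offset, depth, num):
    num = result * 2
    num = depth % 2
    result = 21 % 2
    if 1 > depth:
        num = result[num]
        process(depth)
    offset = 39 - 2
    record(22)
    result = offset[result]
    return num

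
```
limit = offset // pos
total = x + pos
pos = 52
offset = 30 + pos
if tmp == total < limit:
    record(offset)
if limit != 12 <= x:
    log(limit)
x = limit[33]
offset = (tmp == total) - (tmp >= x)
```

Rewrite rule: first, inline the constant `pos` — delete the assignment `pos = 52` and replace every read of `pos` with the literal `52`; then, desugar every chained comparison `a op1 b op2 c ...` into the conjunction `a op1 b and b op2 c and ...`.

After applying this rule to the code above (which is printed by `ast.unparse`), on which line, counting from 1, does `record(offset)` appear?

5

Transformed code:
limit = offset // 52
total = x + 52
offset = 30 + 52
if tmp == total and total < limit:
    record(offset)
if limit != 12 and 12 <= x:
    log(limit)
x = limit[33]
offset = (tmp == total) - (tmp >= x)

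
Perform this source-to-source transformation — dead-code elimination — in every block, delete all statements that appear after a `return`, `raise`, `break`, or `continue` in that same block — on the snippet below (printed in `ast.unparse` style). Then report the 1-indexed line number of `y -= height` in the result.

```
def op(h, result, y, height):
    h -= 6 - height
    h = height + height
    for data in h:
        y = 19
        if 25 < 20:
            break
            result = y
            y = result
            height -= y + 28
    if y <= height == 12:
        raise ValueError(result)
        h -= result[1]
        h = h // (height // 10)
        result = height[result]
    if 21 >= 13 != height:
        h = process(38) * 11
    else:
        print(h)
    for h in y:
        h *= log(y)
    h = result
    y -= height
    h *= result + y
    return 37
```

17

Transformed code:
def op(h, result, y, height):
    h -= 6 - height
    h = height + height
    for data in h:
        y = 19
        if 25 < 20:
            break
    if y <= height == 12:
        raise ValueError(result)
    if 21 >= 13 != height:
        h = process(38) * 11
    else:
        print(h)
    for h in y:
        h *= log(y)
    h = result
    y -= height
    h *= result + y
    return 37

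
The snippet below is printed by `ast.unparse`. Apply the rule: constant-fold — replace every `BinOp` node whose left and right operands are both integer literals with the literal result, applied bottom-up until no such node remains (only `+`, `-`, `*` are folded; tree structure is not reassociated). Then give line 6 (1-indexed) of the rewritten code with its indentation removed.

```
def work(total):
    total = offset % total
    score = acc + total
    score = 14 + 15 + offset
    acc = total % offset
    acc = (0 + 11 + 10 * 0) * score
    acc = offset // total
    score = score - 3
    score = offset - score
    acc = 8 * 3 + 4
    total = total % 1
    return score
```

acc = 11 * score

Transformed code:
def work(total):
    total = offset % total
    score = acc + total
    score = 29 + offset
    acc = total % offset
    acc = 11 * score
    acc = offset // total
    score = score - 3
    score = offset - score
    acc = 28
    total = total % 1
    return score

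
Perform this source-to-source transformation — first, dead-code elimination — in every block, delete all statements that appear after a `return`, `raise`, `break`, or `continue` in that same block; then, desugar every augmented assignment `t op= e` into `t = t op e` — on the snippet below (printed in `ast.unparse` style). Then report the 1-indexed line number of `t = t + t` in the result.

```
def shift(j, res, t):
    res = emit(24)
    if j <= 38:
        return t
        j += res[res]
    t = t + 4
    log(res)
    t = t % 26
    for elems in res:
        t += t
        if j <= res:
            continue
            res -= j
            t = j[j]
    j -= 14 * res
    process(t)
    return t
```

Transformed code:
def shift(j, res, t):
    res = emit(24)
    if j <= 38:
        return t
    t = t + 4
    log(res)
    t = t % 26
    for elems in res:
        t = t + t
        if j <= res:
            continue
    j = j - 14 * res
    process(t)
    return t

9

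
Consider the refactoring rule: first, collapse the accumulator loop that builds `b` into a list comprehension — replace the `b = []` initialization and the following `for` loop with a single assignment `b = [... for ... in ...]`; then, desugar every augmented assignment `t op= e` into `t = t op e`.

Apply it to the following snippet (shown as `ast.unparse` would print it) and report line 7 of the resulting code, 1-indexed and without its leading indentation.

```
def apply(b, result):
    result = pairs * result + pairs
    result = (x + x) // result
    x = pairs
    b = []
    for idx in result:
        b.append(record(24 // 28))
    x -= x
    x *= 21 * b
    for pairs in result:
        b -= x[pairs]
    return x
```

x = x * (21 * b)

Transformed code:
def apply(b, result):
    result = pairs * result + pairs
    result = (x + x) // result
    x = pairs
    b = [record(24 // 28) for idx in result]
    x = x - x
    x = x * (21 * b)
    for pairs in result:
        b = b - x[pairs]
    return x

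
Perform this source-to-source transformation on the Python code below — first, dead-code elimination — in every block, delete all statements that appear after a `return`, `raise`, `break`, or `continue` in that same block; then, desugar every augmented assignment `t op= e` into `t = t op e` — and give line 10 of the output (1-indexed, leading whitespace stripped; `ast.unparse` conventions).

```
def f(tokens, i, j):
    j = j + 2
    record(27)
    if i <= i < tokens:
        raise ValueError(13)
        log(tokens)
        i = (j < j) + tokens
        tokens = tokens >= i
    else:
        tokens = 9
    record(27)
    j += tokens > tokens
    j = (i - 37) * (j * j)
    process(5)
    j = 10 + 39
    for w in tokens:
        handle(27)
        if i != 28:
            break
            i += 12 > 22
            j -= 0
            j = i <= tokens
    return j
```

j = (i - 37) * (j * j)

Transformed code:
def f(tokens, i, j):
    j = j + 2
    record(27)
    if i <= i < tokens:
        raise ValueError(13)
    else:
        tokens = 9
    record(27)
    j = j + (tokens > tokens)
    j = (i - 37) * (j * j)
    process(5)
    j = 10 + 39
    for w in tokens:
        handle(27)
        if i != 28:
            break
    return j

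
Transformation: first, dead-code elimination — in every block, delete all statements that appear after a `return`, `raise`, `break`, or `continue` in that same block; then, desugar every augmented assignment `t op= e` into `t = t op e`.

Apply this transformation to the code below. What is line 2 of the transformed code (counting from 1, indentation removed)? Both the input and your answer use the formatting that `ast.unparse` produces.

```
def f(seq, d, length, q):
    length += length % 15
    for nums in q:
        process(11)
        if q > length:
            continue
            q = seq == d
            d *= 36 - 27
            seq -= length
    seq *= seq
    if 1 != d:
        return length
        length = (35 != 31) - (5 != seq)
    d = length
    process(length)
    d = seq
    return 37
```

length = length + length % 15

Transformed code:
def f(seq, d, length, q):
    length = length + length % 15
    for nums in q:
        process(11)
        if q > length:
            continue
    seq = seq * seq
    if 1 != d:
        return length
    d = length
    process(length)
    d = seq
    return 37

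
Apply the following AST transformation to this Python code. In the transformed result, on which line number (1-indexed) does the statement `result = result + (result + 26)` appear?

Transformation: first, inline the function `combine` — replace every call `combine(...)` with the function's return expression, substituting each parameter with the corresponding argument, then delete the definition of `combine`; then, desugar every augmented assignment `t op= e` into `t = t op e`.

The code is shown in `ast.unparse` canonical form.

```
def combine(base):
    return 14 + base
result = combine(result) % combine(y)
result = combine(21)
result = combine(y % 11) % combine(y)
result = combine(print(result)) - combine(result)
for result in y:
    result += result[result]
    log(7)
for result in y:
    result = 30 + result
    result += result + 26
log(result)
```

10

Transformed code:
result = (14 + result) % (14 + y)
result = 14 + 21
result = (14 + y % 11) % (14 + y)
result = 14 + print(result) - (14 + result)
for result in y:
    result = result + result[result]
    log(7)
for result in y:
    result = 30 + result
    result = result + (result + 26)
log(result)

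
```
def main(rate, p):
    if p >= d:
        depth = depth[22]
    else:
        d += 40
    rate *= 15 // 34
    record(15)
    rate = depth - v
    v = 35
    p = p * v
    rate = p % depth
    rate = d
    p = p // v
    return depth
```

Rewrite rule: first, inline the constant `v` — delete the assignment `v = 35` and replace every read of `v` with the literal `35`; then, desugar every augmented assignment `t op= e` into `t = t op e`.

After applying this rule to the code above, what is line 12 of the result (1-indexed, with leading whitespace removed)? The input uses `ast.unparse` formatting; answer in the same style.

Transformed code:
def main(rate, p):
    if p >= d:
        depth = depth[22]
    else:
        d = d + 40
    rate = rate * (15 // 34)
    record(15)
    rate = depth - 35
    p = p * 35
    rate = p % depth
    rate = d
    p = p // 35
    return depth

p = p // 35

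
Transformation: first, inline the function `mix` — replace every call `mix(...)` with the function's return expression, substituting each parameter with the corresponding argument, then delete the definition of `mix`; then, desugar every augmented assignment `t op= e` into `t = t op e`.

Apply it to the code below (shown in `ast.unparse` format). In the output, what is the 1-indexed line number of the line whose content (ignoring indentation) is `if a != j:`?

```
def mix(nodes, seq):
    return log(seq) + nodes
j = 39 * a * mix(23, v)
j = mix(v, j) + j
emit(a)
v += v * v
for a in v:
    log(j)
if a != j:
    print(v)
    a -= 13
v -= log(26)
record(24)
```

7

Transformed code:
j = 39 * a * (log(v) + 23)
j = log(j) + v + j
emit(a)
v = v + v * v
for a in v:
    log(j)
if a != j:
    print(v)
    a = a - 13
v = v - log(26)
record(24)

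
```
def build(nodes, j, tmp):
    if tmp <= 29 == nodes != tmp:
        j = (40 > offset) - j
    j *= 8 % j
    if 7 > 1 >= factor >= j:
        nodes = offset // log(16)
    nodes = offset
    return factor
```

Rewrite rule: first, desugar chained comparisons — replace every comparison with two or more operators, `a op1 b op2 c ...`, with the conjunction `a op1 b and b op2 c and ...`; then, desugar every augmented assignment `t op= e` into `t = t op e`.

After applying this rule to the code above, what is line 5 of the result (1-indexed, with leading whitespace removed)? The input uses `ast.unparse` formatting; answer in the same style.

if 7 > 1 and 1 >= factor and (factor >= j):

Transformed code:
def build(nodes, j, tmp):
    if tmp <= 29 and 29 == nodes and (nodes != tmp):
        j = (40 > offset) - j
    j = j * (8 % j)
    if 7 > 1 and 1 >= factor and (factor >= j):
        nodes = offset // log(16)
    nodes = offset
    return factor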